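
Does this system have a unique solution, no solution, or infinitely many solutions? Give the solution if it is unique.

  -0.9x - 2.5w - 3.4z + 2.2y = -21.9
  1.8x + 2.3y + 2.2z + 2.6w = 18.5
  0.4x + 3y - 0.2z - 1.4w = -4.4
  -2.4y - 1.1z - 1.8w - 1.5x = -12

x = 5, y = -1, z = 3, w = 2

Row-reduce the augmented matrix:
R1 ← R1 / (-9/10).
R2 ← R2 − 9/5·R1.
R3 ← R3 − 2/5·R1.
R4 ← R4 + 3/2·R1.
R2 ← R2 / (67/10).
R1 ← R1 + 22/9·R2.
R3 ← R3 − 179/45·R2.
R4 ← R4 + 91/15·R2.
R3 ← R3 / (205/201).
R1 ← R1 − 422/201·R3.
R2 ← R2 + 46/67·R3.
R4 ← R4 − 269/670·R3.
R4 ← R4 / (382/615).
R1 ← R1 − 509/123·R4.
R2 ← R2 + 134/123·R4.
R3 ← R3 + 131/123·R4.
Reading off the reduced rows gives x = 5, y = -1, z = 3, w = 2.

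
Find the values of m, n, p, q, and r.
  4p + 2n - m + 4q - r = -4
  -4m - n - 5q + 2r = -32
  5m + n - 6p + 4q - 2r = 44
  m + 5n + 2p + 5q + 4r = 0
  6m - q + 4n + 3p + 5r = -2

m = 4, n = -4, p = -2, q = 4, r = 0

Row-reduce the augmented matrix:
R1 ← R1 / (-1).
R2 ← R2 + 4·R1.
R3 ← R3 − 5·R1.
R4 ← R4 − 1·R1.
R5 ← R5 − 6·R1.
R2 ← R2 / (-9).
R1 ← R1 + 2·R2.
R3 ← R3 − 11·R2.
R4 ← R4 − 7·R2.
R5 ← R5 − 16·R2.
R3 ← R3 / (-50/9).
R1 ← R1 + 4/9·R3.
R2 ← R2 − 16/9·R3.
R4 ← R4 + 58/9·R3.
R5 ← R5 + 13/9·R3.
R4 ← R4 / (-27/5).
R1 ← R1 − 4/5·R4.
R2 ← R2 − 9/5·R4.
R3 ← R3 − 3/10·R4.
R5 ← R5 + 139/10·R4.
R5 ← R5 / (-2473/270).
R1 ← R1 − 97/135·R5.
R2 ← R2 − 28/15·R5.
R3 ← R3 − 31/90·R5.
R4 ← R4 + 182/135·R5.
Reading off the reduced rows gives m = 4, n = -4, p = -2, q = 4, r = 0.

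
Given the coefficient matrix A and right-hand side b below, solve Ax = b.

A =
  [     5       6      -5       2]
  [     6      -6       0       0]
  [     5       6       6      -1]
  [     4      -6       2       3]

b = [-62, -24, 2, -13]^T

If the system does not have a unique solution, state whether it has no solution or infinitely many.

Row-reduce the augmented matrix:
R1 ← R1 / (5).
R2 ← R2 − 6·R1.
R3 ← R3 − 5·R1.
R4 ← R4 − 4·R1.
R2 ← R2 / (-66/5).
R1 ← R1 − 6/5·R2.
R4 ← R4 + 54/5·R2.
R3 ← R3 / (11).
R1 ← R1 + 5/11·R3.
R2 ← R2 + 5/11·R3.
R4 ← R4 − 12/11·R3.
R4 ← R4 / (443/121).
R1 ← R1 − 7/121·R4.
R2 ← R2 − 7/121·R4.
R3 ← R3 + 3/11·R4.
Reading off the reduced rows gives x_1 = -5, x_2 = -1, x_3 = 5, x_4 = -3.

x_1 = -5, x_2 = -1, x_3 = 5, x_4 = -3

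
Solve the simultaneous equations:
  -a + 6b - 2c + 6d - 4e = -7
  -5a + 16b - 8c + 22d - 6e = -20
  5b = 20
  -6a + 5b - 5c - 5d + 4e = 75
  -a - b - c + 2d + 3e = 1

no solution

Row-reduce:
R1 ← R1 / (-1).
R2 ← R2 + 5·R1.
R4 ← R4 + 6·R1.
R5 ← R5 + 1·R1.
R2 ← R2 / (-14).
R1 ← R1 + 6·R2.
R3 ← R3 − 5·R2.
R4 ← R4 + 31·R2.
R5 ← R5 + 7·R2.
R3 ← R3 / (5/7).
R1 ← R1 − 8/7·R3.
R2 ← R2 + 1/7·R3.
R4 ← R4 − 18/7·R3.
R4 ← R4 / (-13).
R1 ← R1 − 2·R4.
R3 ← R3 + 4·R4.
Row 5 reduces to 0 = 1/2, a contradiction. The system is inconsistent.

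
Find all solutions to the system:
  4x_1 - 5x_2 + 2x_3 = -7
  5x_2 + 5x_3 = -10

infinitely many solutions

Row-reduce:
R1 ← R1 / (4).
R2 ← R2 / (5).
R1 ← R1 + 5/4·R2.
Rank is 2 with 3 unknowns, leaving x_3 free.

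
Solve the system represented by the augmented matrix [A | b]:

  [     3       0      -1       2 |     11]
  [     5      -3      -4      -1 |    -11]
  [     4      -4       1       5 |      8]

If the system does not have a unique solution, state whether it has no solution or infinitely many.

infinitely many solutions

Row-reduce:
R1 ← R1 / (3).
R2 ← R2 − 5·R1.
R3 ← R3 − 4·R1.
R2 ← R2 / (-3).
R3 ← R3 + 4·R2.
R3 ← R3 / (49/9).
R1 ← R1 + 1/3·R3.
R2 ← R2 − 7/9·R3.
Rank is 3 with 4 unknowns, leaving x_4 free.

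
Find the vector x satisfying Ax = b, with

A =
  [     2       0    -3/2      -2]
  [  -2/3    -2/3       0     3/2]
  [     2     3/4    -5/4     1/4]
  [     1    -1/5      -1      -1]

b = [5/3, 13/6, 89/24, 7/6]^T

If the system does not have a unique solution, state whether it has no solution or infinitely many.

Row-reduce the augmented matrix:
R1 ← R1 / (2).
R2 ← R2 + 2/3·R1.
R3 ← R3 − 2·R1.
R4 ← R4 − 1·R1.
R2 ← R2 / (-2/3).
R3 ← R3 − 3/4·R2.
R4 ← R4 + 1/5·R2.
R3 ← R3 / (-5/16).
R1 ← R1 + 3/4·R3.
R2 ← R2 − 3/4·R3.
R4 ← R4 + 1/10·R3.
R4 ← R4 / (-127/100).
R1 ← R1 + 173/20·R4.
R2 ← R2 − 32/5·R4.
R3 ← R3 + 51/5·R4.
Reading off the reduced rows gives x_1 = 3, x_2 = -5/2, x_3 = 2/3, x_4 = 5/3.

x_1 = 3, x_2 = -5/2, x_3 = 2/3, x_4 = 5/3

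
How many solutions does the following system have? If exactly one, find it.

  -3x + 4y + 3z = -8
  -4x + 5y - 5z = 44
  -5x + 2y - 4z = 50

Row-reduce the augmented matrix:
R1 ← R1 / (-3).
R2 ← R2 + 4·R1.
R3 ← R3 + 5·R1.
R2 ← R2 / (-1/3).
R1 ← R1 + 4/3·R2.
R3 ← R3 + 14/3·R2.
R3 ← R3 / (117).
R1 ← R1 − 35·R3.
R2 ← R2 − 27·R3.
Reading off the reduced rows gives x = -6, y = -2, z = -6.

x = -6, y = -2, z = -6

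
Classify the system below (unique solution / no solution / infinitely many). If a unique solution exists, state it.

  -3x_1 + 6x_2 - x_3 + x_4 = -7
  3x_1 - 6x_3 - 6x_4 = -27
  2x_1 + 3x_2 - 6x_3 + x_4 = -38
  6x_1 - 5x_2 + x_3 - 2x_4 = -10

Row-reduce the augmented matrix:
R1 ← R1 / (-3).
R2 ← R2 − 3·R1.
R3 ← R3 − 2·R1.
R4 ← R4 − 6·R1.
R2 ← R2 / (6).
R1 ← R1 + 2·R2.
R3 ← R3 − 7·R2.
R4 ← R4 − 7·R2.
R3 ← R3 / (3/2).
R1 ← R1 + 2·R3.
R2 ← R2 + 7/6·R3.
R4 ← R4 − 43/6·R3.
R4 ← R4 / (-30).
R1 ← R1 − 8·R4.
R2 ← R2 − 5·R4.
R3 ← R3 − 5·R4.
Reading off the reduced rows gives x_1 = -5, x_2 = -3, x_3 = 3, x_4 = -1.

x_1 = -5, x_2 = -3, x_3 = 3, x_4 = -1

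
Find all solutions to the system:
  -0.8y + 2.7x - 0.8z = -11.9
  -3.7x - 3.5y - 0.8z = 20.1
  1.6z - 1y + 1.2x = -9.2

Row-reduce the augmented matrix:
R1 ← R1 / (27/10).
R2 ← R2 + 37/10·R1.
R3 ← R3 − 6/5·R1.
R2 ← R2 / (-1241/270).
R1 ← R1 + 8/27·R2.
R3 ← R3 + 29/45·R2.
R3 ← R3 / (13784/6205).
R1 ← R1 + 216/1241·R3.
R2 ← R2 − 512/1241·R3.
Reading off the reduced rows gives x = -5, y = 0, z = -2.

x = -5, y = 0, z = -2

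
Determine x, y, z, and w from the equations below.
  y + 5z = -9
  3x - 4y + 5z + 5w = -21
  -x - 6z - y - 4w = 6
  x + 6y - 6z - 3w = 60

x = 6, y = 6, z = -3, w = 0

Row-reduce the augmented matrix:
Swap R1 and R2.
R1 ← R1 / (3).
R3 ← R3 + 1·R1.
R4 ← R4 − 1·R1.
R1 ← R1 + 4/3·R2.
R3 ← R3 + 7/3·R2.
R4 ← R4 − 22/3·R2.
R3 ← R3 / (22/3).
R1 ← R1 − 25/3·R3.
R2 ← R2 − 5·R3.
R4 ← R4 + 133/3·R3.
R4 ← R4 / (-413/22).
R1 ← R1 − 95/22·R4.
R2 ← R2 − 35/22·R4.
R3 ← R3 + 7/22·R4.
Reading off the reduced rows gives x = 6, y = 6, z = -3, w = 0.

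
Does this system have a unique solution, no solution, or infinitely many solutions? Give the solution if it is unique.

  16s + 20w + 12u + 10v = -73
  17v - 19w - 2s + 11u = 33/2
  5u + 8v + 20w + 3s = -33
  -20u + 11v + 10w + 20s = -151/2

Row-reduce the augmented matrix:
R1 ← R1 / (12).
R2 ← R2 − 11·R1.
R3 ← R3 − 5·R1.
R4 ← R4 + 20·R1.
R2 ← R2 / (47/6).
R1 ← R1 − 5/6·R2.
R3 ← R3 − 23/6·R2.
R4 ← R4 − 83/3·R2.
R3 ← R3 / (1407/47).
R1 ← R1 − 265/47·R3.
R2 ← R2 + 224/47·R3.
R4 ← R4 − 8234/47·R3.
R4 ← R4 / (111518/1407).
R1 ← R1 − 3181/1407·R4.
R2 ← R2 + 284/201·R4.
R3 ← R3 − 211/1407·R4.
Reading off the reduced rows gives u = 0, v = -1/2, w = -1, s = -3.

u = 0, v = -1/2, w = -1, s = -3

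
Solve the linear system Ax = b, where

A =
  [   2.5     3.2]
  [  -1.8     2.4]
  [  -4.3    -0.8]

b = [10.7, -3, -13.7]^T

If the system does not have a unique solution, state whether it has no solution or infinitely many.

x_1 = 3, x_2 = 1

Row-reduce the augmented matrix:
R1 ← R1 / (5/2).
R2 ← R2 + 9/5·R1.
R3 ← R3 + 43/10·R1.
R2 ← R2 / (588/125).
R1 ← R1 − 32/25·R2.
R3 ← R3 − 588/125·R2.
R3 reduces to 0 = 0, so the extra equation is consistent.
Reading off the reduced rows gives x_1 = 3, x_2 = 1.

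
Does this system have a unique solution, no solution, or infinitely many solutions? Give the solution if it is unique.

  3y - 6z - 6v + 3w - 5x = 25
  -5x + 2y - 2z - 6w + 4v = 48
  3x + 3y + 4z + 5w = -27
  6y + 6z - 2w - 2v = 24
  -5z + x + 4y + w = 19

x = -2, y = 4, z = -2, w = -5, v = -1

Row-reduce the augmented matrix:
R1 ← R1 / (-5).
R2 ← R2 + 5·R1.
R3 ← R3 − 3·R1.
R5 ← R5 − 1·R1.
R2 ← R2 / (-1).
R1 ← R1 + 3/5·R2.
R3 ← R3 − 24/5·R2.
R4 ← R4 − 6·R2.
R5 ← R5 − 23/5·R2.
R3 ← R3 / (98/5).
R1 ← R1 + 6/5·R3.
R2 ← R2 + 4·R3.
R4 ← R4 − 30·R3.
R5 ← R5 − 61/5·R3.
R4 ← R4 / (-2/7).
R1 ← R1 − 18/7·R4.
R2 ← R2 − 11/7·R4.
R3 ← R3 + 13/7·R4.
R5 ← R5 + 120/7·R4.
R5 ← R5 / (4303/7).
R1 ← R1 + 642/7·R5.
R2 ← R2 + 390/7·R5.
R3 ← R3 − 67·R5.
R4 ← R4 − 244/7·R5.
Reading off the reduced rows gives x = -2, y = 4, z = -2, w = -5, v = -1.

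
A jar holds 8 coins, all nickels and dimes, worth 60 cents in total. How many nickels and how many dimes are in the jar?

Let n = nickels, d = dimes.
  n + d = 8
  10d + 5n = 60
From equation 1: n = 8 − d.
Substitute into equation 2 and solve: d = 4.
Then n = 4.

nickels: 4, dimes: 4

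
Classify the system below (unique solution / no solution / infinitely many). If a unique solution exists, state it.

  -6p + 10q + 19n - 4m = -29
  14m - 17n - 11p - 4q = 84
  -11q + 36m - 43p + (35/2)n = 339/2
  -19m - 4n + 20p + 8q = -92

infinitely many solutions

Row-reduce:
R1 ← R1 / (-4).
R2 ← R2 − 14·R1.
R3 ← R3 − 36·R1.
R4 ← R4 + 19·R1.
R2 ← R2 / (99/2).
R1 ← R1 + 19/4·R2.
R3 ← R3 − 377/2·R2.
R4 ← R4 + 377/4·R2.
R3 ← R3 / (2461/99).
R1 ← R1 + 311/198·R3.
R2 ← R2 + 64/99·R3.
R4 ← R4 + 2461/198·R3.
Rank is 3 with 4 unknowns, leaving q free.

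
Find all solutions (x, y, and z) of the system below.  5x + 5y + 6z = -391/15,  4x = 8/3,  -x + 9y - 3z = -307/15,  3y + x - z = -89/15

x = 2/3, y = -3, z = -12/5

Row-reduce the augmented matrix:
R1 ← R1 / (5).
R2 ← R2 − 4·R1.
R3 ← R3 + 1·R1.
R4 ← R4 − 1·R1.
R2 ← R2 / (-4).
R1 ← R1 − 1·R2.
R3 ← R3 − 10·R2.
R4 ← R4 − 2·R2.
R3 ← R3 / (-69/5).
R2 ← R2 − 6/5·R3.
R4 ← R4 + 23/5·R3.
R4 reduces to 0 = 0, so the extra equation is consistent.
Reading off the reduced rows gives x = 2/3, y = -3, z = -12/5.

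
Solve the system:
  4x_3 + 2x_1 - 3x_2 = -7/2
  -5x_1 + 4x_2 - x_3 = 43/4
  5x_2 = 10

Row-reduce the augmented matrix:
R1 ← R1 / (2).
R2 ← R2 + 5·R1.
R2 ← R2 / (-7/2).
R1 ← R1 + 3/2·R2.
R3 ← R3 − 5·R2.
R3 ← R3 / (90/7).
R1 ← R1 + 13/7·R3.
R2 ← R2 + 18/7·R3.
Reading off the reduced rows gives x_1 = -3/4, x_2 = 2, x_3 = 1.

x_1 = -3/4, x_2 = 2, x_3 = 1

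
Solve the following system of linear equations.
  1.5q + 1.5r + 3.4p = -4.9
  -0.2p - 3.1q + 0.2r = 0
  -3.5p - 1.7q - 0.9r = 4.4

Row-reduce the augmented matrix:
R1 ← R1 / (17/5).
R2 ← R2 + 1/5·R1.
R3 ← R3 + 7/2·R1.
R2 ← R2 / (-256/85).
R1 ← R1 − 15/34·R2.
R3 ← R3 + 53/340·R2.
R3 ← R3 / (6443/10240).
R1 ← R1 − 495/1024·R3.
R2 ← R2 + 49/512·R3.
Reading off the reduced rows gives p = -1, q = 0, r = -1.

p = -1, q = 0, r = -1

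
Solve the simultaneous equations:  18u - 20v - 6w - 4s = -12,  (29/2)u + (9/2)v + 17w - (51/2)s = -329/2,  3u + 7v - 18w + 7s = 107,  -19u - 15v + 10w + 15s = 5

no solution

Row-reduce:
R1 ← R1 / (18).
R2 ← R2 − 29/2·R1.
R3 ← R3 − 3·R1.
R4 ← R4 + 19·R1.
R2 ← R2 / (371/18).
R1 ← R1 + 10/9·R2.
R3 ← R3 − 31/3·R2.
R4 ← R4 + 325/9·R2.
R3 ← R3 / (-10368/371).
R1 ← R1 − 313/371·R3.
R2 ← R2 − 393/371·R3.
R4 ← R4 − 15552/371·R3.
Row 4 reduces to 0 = 1, a contradiction. The system is inconsistent.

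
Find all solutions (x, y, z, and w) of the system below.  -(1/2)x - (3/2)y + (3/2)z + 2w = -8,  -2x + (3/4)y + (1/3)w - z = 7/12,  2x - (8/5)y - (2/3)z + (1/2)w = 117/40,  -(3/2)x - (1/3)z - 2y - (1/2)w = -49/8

x = 2, y = 2, z = -3, w = 1/4

Row-reduce the augmented matrix:
R1 ← R1 / (-1/2).
R2 ← R2 + 2·R1.
R3 ← R3 − 2·R1.
R4 ← R4 + 3/2·R1.
R2 ← R2 / (27/4).
R1 ← R1 − 3·R2.
R3 ← R3 + 38/5·R2.
R4 ← R4 − 5/2·R2.
R3 ← R3 / (-344/135).
R1 ← R1 − 1/9·R3.
R2 ← R2 + 28/27·R3.
R4 ← R4 + 121/54·R3.
R4 ← R4 / (-4877/1376).
R1 ← R1 + 1235/2064·R4.
R2 ← R2 + 1675/1548·R4.
R3 ← R3 − 107/2064·R4.
Reading off the reduced rows gives x = 2, y = 2, z = -3, w = 1/4.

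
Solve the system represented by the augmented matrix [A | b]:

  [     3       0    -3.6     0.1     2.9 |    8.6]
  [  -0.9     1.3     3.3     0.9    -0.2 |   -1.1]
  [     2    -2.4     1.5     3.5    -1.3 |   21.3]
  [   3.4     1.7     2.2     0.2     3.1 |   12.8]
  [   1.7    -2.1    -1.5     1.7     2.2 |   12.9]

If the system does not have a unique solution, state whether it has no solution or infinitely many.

x_1 = 4, x_2 = -2, x_3 = 1, x_4 = 2, x_5 = 0

Row-reduce the augmented matrix:
R1 ← R1 / (3).
R2 ← R2 + 9/10·R1.
R3 ← R3 − 2·R1.
R4 ← R4 − 17/5·R1.
R5 ← R5 − 17/10·R1.
R2 ← R2 / (13/10).
R3 ← R3 + 12/5·R2.
R4 ← R4 − 17/10·R2.
R5 ← R5 + 21/10·R2.
R3 ← R3 / (5199/650).
R1 ← R1 + 6/5·R3.
R2 ← R2 − 111/65·R3.
R4 ← R4 − 439/130·R3.
R5 ← R5 − 1341/325·R3.
R4 ← R4 / (-1030621/311940).
R1 ← R1 − 8381/10398·R4.
R2 ← R2 + 3995/10398·R4.
R3 ← R3 − 10043/15597·R4.
R5 ← R5 − 12706/25995·R4.
R5 ← R5 / (13585237/5153105).
R1 ← R1 − 632276/1030621·R5.
R2 ← R2 − 996817/1030621·R5.
R3 ← R3 + 301420/1030621·R5.
R4 ← R4 − 68609/1030621·R5.
Reading off the reduced rows gives x_1 = 4, x_2 = -2, x_3 = 1, x_4 = 2, x_5 = 0.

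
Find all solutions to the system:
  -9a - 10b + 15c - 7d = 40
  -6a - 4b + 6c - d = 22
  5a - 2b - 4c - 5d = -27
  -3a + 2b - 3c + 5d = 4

infinitely many solutions

Row-reduce:
R1 ← R1 / (-9).
R2 ← R2 + 6·R1.
R3 ← R3 − 5·R1.
R4 ← R4 + 3·R1.
R2 ← R2 / (8/3).
R1 ← R1 − 10/9·R2.
R3 ← R3 + 68/9·R2.
R4 ← R4 − 16/3·R2.
R3 ← R3 / (-7).
R2 ← R2 + 3/2·R3.
Rank is 3 with 4 unknowns, leaving d free.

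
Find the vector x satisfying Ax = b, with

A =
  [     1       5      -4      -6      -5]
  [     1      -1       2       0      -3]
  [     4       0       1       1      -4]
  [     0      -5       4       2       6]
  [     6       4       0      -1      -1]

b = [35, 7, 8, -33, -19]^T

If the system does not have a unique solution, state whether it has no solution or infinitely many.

Row-reduce the augmented matrix:
R2 ← R2 − 1·R1.
R3 ← R3 − 4·R1.
R5 ← R5 − 6·R1.
R2 ← R2 / (-6).
R1 ← R1 − 5·R2.
R3 ← R3 + 20·R2.
R4 ← R4 + 5·R2.
R5 ← R5 + 26·R2.
R3 ← R3 / (-3).
R1 ← R1 − 1·R3.
R2 ← R2 + 1·R3.
R4 ← R4 + 1·R3.
R5 ← R5 + 2·R3.
R4 ← R4 / (-14/3).
R1 ← R1 − 2/3·R4.
R2 ← R2 + 8/3·R4.
R3 ← R3 + 5/3·R4.
R5 ← R5 − 17/3·R4.
R5 ← R5 / (655/42).
R1 ← R1 + 1/21·R5.
R2 ← R2 + 29/7·R5.
R3 ← R3 + 149/42·R5.
R4 ← R4 + 11/42·R5.
Reading off the reduced rows gives x_1 = -1, x_2 = -5, x_3 = -6, x_4 = -2, x_5 = -5.

x_1 = -1, x_2 = -5, x_3 = -6, x_4 = -2, x_5 = -5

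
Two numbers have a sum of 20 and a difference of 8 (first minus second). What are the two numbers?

Let x = first number, y = second number.
  y + x = 20
  x - y = 8
Row-reduce the augmented matrix:
R2 ← R2 − 1·R1.
R2 ← R2 / (-2).
R1 ← R1 − 1·R2.
Reading off the reduced rows gives x = 14, y = 6.

first number: 14, second number: 6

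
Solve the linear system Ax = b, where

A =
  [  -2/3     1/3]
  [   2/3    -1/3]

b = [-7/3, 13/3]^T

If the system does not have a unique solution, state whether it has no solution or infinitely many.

Row-reduce:
R1 ← R1 / (-2/3).
R2 ← R2 − 2/3·R1.
Row 2 reduces to 0 = 2, a contradiction. The system is inconsistent.

no solution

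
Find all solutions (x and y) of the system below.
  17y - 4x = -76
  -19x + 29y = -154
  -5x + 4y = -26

x = 2, y = -4

Row-reduce the augmented matrix:
R1 ← R1 / (-4).
R2 ← R2 + 19·R1.
R3 ← R3 + 5·R1.
R2 ← R2 / (-207/4).
R1 ← R1 + 17/4·R2.
R3 ← R3 + 69/4·R2.
R3 reduces to 0 = 0, so the extra equation is consistent.
Reading off the reduced rows gives x = 2, y = -4.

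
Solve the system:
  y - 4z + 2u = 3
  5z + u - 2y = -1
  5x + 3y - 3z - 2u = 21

Row-reduce:
Swap R1 and R3.
R1 ← R1 / (5).
R2 ← R2 / (-2).
R1 ← R1 − 3/5·R2.
R3 ← R3 − 1·R2.
R3 ← R3 / (-3/2).
R1 ← R1 − 9/10·R3.
R2 ← R2 + 5/2·R3.
Rank is 3 with 4 unknowns, leaving u free.

infinitely many solutions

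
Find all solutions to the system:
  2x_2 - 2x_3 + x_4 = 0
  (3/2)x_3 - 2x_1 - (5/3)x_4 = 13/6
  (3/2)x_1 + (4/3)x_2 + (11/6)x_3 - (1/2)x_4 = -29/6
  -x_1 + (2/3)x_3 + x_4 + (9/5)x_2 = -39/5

Row-reduce the augmented matrix:
Swap R1 and R2.
R1 ← R1 / (-2).
R3 ← R3 − 3/2·R1.
R4 ← R4 + 1·R1.
R2 ← R2 / (2).
R3 ← R3 − 4/3·R2.
R4 ← R4 − 9/5·R2.
R3 ← R3 / (103/24).
R1 ← R1 + 3/4·R3.
R2 ← R2 + 1·R3.
R4 ← R4 − 103/60·R3.
R4 ← R4 / (19/10).
R1 ← R1 − 127/309·R4.
R2 ← R2 + 13/206·R4.
R3 ← R3 + 58/103·R4.
Reading off the reduced rows gives x_1 = 0, x_2 = -1, x_3 = -3, x_4 = -4.

x_1 = 0, x_2 = -1, x_3 = -3, x_4 = -4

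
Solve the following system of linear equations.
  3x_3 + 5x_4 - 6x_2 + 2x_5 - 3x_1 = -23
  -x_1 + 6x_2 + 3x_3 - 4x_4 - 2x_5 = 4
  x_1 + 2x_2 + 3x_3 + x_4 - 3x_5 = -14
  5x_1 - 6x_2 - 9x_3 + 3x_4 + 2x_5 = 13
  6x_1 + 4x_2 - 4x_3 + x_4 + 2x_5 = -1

no solution

Row-reduce:
R1 ← R1 / (-3).
R2 ← R2 + 1·R1.
R3 ← R3 − 1·R1.
R4 ← R4 − 5·R1.
R5 ← R5 − 6·R1.
R2 ← R2 / (8).
R1 ← R1 − 2·R2.
R4 ← R4 + 16·R2.
R5 ← R5 + 8·R2.
R3 ← R3 / (4).
R1 ← R1 + 3/2·R3.
R2 ← R2 − 1/4·R3.
R5 ← R5 − 4·R3.
Swap R4 and R5.
R4 ← R4 / (8/3).
R1 ← R1 − 3/4·R4.
R2 ← R2 + 7/8·R4.
R3 ← R3 − 2/3·R4.
Row 5 reduces to 0 = -2, a contradiction. The system is inconsistent.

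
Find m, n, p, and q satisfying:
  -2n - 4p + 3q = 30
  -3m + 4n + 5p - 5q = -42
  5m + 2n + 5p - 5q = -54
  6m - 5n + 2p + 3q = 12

m = -2, n = -2, p = -2, q = 6

Row-reduce the augmented matrix:
Swap R1 and R2.
R1 ← R1 / (-3).
R3 ← R3 − 5·R1.
R4 ← R4 − 6·R1.
R2 ← R2 / (-2).
R1 ← R1 + 4/3·R2.
R3 ← R3 − 26/3·R2.
R4 ← R4 − 3·R2.
R3 ← R3 / (-4).
R1 ← R1 − 1·R3.
R2 ← R2 − 2·R3.
R4 ← R4 − 6·R3.
R4 ← R4 / (-3).
R1 ← R1 + 5/12·R4.
R2 ← R2 + 5/3·R4.
R3 ← R3 − 1/12·R4.
Reading off the reduced rows gives m = -2, n = -2, p = -2, q = 6.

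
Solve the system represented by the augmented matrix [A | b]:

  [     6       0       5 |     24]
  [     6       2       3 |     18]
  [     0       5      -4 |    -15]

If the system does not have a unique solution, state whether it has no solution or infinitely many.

Row-reduce the augmented matrix:
R1 ← R1 / (6).
R2 ← R2 − 6·R1.
R2 ← R2 / (2).
R3 ← R3 − 5·R2.
R1 ← R1 − 5/6·R3.
R2 ← R2 + 1·R3.
Reading off the reduced rows gives x_1 = 4, x_2 = -3, x_3 = 0.

x_1 = 4, x_2 = -3, x_3 = 0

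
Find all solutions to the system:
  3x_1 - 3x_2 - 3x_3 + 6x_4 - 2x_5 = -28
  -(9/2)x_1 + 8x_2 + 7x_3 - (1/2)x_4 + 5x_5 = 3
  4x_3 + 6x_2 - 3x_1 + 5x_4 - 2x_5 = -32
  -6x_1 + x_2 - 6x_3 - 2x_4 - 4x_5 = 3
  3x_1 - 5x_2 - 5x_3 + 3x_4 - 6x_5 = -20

no solution

Row-reduce:
R1 ← R1 / (3).
R2 ← R2 + 9/2·R1.
R3 ← R3 + 3·R1.
R4 ← R4 + 6·R1.
R5 ← R5 − 3·R1.
R2 ← R2 / (7/2).
R1 ← R1 + 1·R2.
R3 ← R3 − 3·R2.
R4 ← R4 + 5·R2.
R5 ← R5 + 2·R2.
R3 ← R3 / (-8/7).
R1 ← R1 + 2/7·R3.
R2 ← R2 − 5/7·R3.
R4 ← R4 + 59/7·R3.
R5 ← R5 + 4/7·R3.
R4 ← R4 / (-21/4).
R1 ← R1 − 7/2·R4.
R2 ← R2 − 19/4·R4.
R3 ← R3 + 13/4·R4.
Row 5 reduces to 0 = -1, a contradiction. The system is inconsistent.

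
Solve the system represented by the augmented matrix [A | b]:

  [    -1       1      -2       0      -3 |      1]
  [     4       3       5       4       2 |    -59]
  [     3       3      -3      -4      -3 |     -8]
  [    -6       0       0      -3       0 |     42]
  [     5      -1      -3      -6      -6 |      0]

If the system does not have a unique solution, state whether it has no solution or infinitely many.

x_1 = -5, x_2 = -4, x_3 = -3, x_4 = -4, x_5 = 2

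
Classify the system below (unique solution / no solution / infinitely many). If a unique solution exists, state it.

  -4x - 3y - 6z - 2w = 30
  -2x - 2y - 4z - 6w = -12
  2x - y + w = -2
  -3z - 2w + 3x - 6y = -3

Row-reduce the augmented matrix:
R1 ← R1 / (-4).
R2 ← R2 + 2·R1.
R3 ← R3 − 2·R1.
R4 ← R4 − 3·R1.
R2 ← R2 / (-1/2).
R1 ← R1 − 3/4·R2.
R3 ← R3 + 5/2·R2.
R4 ← R4 + 33/4·R2.
R3 ← R3 / (2).
R2 ← R2 − 2·R3.
R4 ← R4 − 9·R3.
R4 ← R4 / (-67/2).
R1 ← R1 + 7·R4.
R2 ← R2 + 15·R4.
R3 ← R3 − 25/2·R4.
Reading off the reduced rows gives x = -6, y = -4, z = -1, w = 6.

x = -6, y = -4, z = -1, w = 6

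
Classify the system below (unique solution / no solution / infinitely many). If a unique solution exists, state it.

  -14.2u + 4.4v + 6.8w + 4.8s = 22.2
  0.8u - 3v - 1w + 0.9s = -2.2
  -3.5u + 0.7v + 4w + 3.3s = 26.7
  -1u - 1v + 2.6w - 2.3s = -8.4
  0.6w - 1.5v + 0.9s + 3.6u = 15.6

Row-reduce the augmented matrix:
R1 ← R1 / (-71/5).
R2 ← R2 − 4/5·R1.
R3 ← R3 + 7/2·R1.
R4 ← R4 + 1·R1.
R5 ← R5 − 18/5·R1.
R2 ← R2 / (-977/355).
R1 ← R1 + 22/71·R2.
R3 ← R3 + 273/710·R2.
R4 ← R4 + 93/71·R2.
R5 ← R5 + 273/710·R2.
R3 ← R3 / (23547/9770).
R1 ← R1 + 400/977·R3.
R2 ← R2 − 219/977·R3.
R4 ← R4 − 11796/4885·R3.
R5 ← R5 − 23547/9770·R3.
R4 ← R4 / (-202198/39245).
R1 ← R1 + 1083/7849·R4.
R2 ← R2 + 4764/7849·R4.
R3 ← R3 − 12723/15698·R4.
R5 reduces to 0 = 0, so the extra equation is consistent.
Reading off the reduced rows gives u = 3, v = 2, w = 4, s = 6.

u = 3, v = 2, w = 4, s = 6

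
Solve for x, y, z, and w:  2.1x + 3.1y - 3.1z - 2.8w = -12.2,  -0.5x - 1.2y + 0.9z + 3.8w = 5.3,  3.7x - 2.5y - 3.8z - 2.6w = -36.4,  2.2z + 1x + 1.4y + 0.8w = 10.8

x = -3, y = 3, z = 4, w = 1

Row-reduce the augmented matrix:
R1 ← R1 / (21/10).
R2 ← R2 + 1/2·R1.
R3 ← R3 − 37/10·R1.
R4 ← R4 − 1·R1.
R2 ← R2 / (-97/210).
R1 ← R1 − 31/21·R2.
R3 ← R3 + 836/105·R2.
R4 ← R4 + 8/105·R2.
R3 ← R3 / (-219/194).
R1 ← R1 + 93/97·R3.
R2 ← R2 + 34/97·R3.
R4 ← R4 − 354/97·R3.
R4 ← R4 / (-60388/365).
R1 ← R1 − 19188/365·R4.
R2 ← R2 − 10142/1095·R4.
R3 ← R3 − 50126/1095·R4.
Reading off the reduced rows gives x = -3, y = 3, z = 4, w = 1.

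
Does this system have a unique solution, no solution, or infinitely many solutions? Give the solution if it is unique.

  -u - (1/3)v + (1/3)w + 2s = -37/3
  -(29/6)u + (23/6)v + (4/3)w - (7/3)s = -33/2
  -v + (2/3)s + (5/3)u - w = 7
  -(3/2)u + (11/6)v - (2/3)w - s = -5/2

Row-reduce:
R1 ← R1 / (-1).
R2 ← R2 + 29/6·R1.
R3 ← R3 − 5/3·R1.
R4 ← R4 + 3/2·R1.
R2 ← R2 / (49/9).
R1 ← R1 − 1/3·R2.
R3 ← R3 + 14/9·R2.
R4 ← R4 − 7/3·R2.
R3 ← R3 / (-11/21).
R1 ← R1 + 31/98·R3.
R2 ← R2 + 5/98·R3.
R4 ← R4 + 22/21·R3.
Rank is 3 with 4 unknowns, leaving s free.

infinitely many solutions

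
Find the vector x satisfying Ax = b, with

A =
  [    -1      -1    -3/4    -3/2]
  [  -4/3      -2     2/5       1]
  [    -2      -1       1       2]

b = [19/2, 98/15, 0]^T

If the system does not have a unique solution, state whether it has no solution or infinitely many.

Row-reduce:
R1 ← R1 / (-1).
R2 ← R2 + 4/3·R1.
R3 ← R3 + 2·R1.
R2 ← R2 / (-2/3).
R1 ← R1 − 1·R2.
R3 ← R3 − 1·R2.
R3 ← R3 / (23/5).
R1 ← R1 − 57/20·R3.
R2 ← R2 + 21/10·R3.
Rank is 3 with 4 unknowns, leaving x_4 free.

infinitely many solutions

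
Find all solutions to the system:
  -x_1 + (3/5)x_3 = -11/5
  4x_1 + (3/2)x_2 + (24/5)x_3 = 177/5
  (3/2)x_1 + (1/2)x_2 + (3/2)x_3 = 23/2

no solution

Row-reduce:
R1 ← R1 / (-1).
R2 ← R2 − 4·R1.
R3 ← R3 − 3/2·R1.
R2 ← R2 / (3/2).
R3 ← R3 − 1/2·R2.
Row 3 reduces to 0 = -2/3, a contradiction. The system is inconsistent.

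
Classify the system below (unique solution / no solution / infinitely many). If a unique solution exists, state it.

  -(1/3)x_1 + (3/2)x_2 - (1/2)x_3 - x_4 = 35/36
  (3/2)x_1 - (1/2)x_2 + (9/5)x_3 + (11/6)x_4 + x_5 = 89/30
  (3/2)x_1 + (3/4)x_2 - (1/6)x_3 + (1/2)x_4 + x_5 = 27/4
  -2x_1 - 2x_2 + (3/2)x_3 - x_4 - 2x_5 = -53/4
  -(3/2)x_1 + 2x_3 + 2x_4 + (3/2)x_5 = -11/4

x_1 = 7/3, x_2 = 2/3, x_3 = -3/2, x_4 = 0, x_5 = 5/2

Row-reduce the augmented matrix:
R1 ← R1 / (-1/3).
R2 ← R2 − 3/2·R1.
R3 ← R3 − 3/2·R1.
R4 ← R4 + 2·R1.
R5 ← R5 + 3/2·R1.
R2 ← R2 / (25/4).
R1 ← R1 + 9/2·R2.
R3 ← R3 − 15/2·R2.
R4 ← R4 + 11·R2.
R5 ← R5 + 27/4·R2.
R3 ← R3 / (-563/300).
R1 ← R1 − 147/125·R3.
R2 ← R2 + 9/125·R3.
R4 ← R4 − 927/250·R3.
R5 ← R5 − 941/250·R3.
R4 ← R4 / (-10759/8445).
R1 ← R1 − 1629/2815·R4.
R2 ← R2 + 3344/8445·R4.
R3 ← R3 − 240/563·R4.
R5 ← R5 − 11347/5630·R4.
R5 ← R5 / (3609/3074).
R1 ← R1 − 3294/10759·R5.
R2 ← R2 − 3928/10759·R5.
R3 ← R3 + 1140/10759·R5.
R4 ← R4 − 5364/10759·R5.
Reading off the reduced rows gives x_1 = 7/3, x_2 = 2/3, x_3 = -3/2, x_4 = 0, x_5 = 5/2.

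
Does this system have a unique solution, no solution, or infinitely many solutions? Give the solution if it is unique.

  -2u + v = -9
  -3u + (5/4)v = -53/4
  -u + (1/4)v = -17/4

u = 4, v = -1

Row-reduce the augmented matrix:
R1 ← R1 / (-2).
R2 ← R2 + 3·R1.
R3 ← R3 + 1·R1.
R2 ← R2 / (-1/4).
R1 ← R1 + 1/2·R2.
R3 ← R3 + 1/4·R2.
R3 reduces to 0 = 0, so the extra equation is consistent.
Reading off the reduced rows gives u = 4, v = -1.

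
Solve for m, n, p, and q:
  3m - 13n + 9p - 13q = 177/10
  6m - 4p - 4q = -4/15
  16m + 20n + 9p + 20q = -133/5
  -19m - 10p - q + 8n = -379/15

Row-reduce the augmented matrix:
R1 ← R1 / (3).
R2 ← R2 − 6·R1.
R3 ← R3 − 16·R1.
R4 ← R4 + 19·R1.
R2 ← R2 / (26).
R1 ← R1 + 13/3·R2.
R3 ← R3 − 268/3·R2.
R4 ← R4 + 223/3·R2.
R3 ← R3 / (1427/39).
R1 ← R1 + 2/3·R3.
R2 ← R2 + 11/13·R3.
R4 ← R4 + 620/39·R3.
R4 ← R4 / (-20641/1427).
R1 ← R1 + 594/1427·R4.
R2 ← R2 − 1661/1427·R4.
R3 ← R3 − 536/1427·R4.
Reading off the reduced rows gives m = 2/5, n = -5/2, p = -1/3, q = 1.

m = 2/5, n = -5/2, p = -1/3, q = 1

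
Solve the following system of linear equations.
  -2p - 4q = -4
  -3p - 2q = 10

p = -6, q = 4

Row-reduce the augmented matrix:
R1 ← R1 / (-2).
R2 ← R2 + 3·R1.
R2 ← R2 / (4).
R1 ← R1 − 2·R2.
Reading off the reduced rows gives p = -6, q = 4.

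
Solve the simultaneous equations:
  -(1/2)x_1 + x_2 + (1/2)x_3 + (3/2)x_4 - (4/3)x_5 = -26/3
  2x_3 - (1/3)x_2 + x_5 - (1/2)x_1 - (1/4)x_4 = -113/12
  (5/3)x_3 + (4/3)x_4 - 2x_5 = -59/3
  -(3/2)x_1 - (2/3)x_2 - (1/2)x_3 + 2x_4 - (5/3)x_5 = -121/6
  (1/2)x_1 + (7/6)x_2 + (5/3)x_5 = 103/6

x_1 = 6, x_2 = 5, x_3 = -5, x_4 = -1, x_5 = 5

Row-reduce the augmented matrix:
R1 ← R1 / (-1/2).
R2 ← R2 + 1/2·R1.
R4 ← R4 + 3/2·R1.
R5 ← R5 − 1/2·R1.
R2 ← R2 / (-4/3).
R1 ← R1 + 2·R2.
R4 ← R4 + 11/3·R2.
R5 ← R5 − 13/6·R2.
R3 ← R3 / (5/3).
R1 ← R1 + 13/4·R3.
R2 ← R2 + 9/8·R3.
R4 ← R4 + 49/8·R3.
R5 ← R5 − 47/16·R3.
R4 ← R4 / (577/80).
R1 ← R1 − 89/40·R4.
R2 ← R2 − 177/80·R4.
R3 ← R3 − 4/5·R4.
R5 ← R5 + 591/160·R4.
R5 ← R5 / (2071/1154).
R1 ← R1 + 696/577·R5.
R2 ← R2 − 235/577·R5.
R3 ← R3 − 118/1731·R5.
R4 ← R4 + 2744/1731·R5.
Reading off the reduced rows gives x_1 = 6, x_2 = 5, x_3 = -5, x_4 = -1, x_5 = 5.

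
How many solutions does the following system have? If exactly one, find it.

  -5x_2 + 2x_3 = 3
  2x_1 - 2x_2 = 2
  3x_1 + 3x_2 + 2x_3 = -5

x_1 = 0, x_2 = -1, x_3 = -1

Row-reduce the augmented matrix:
Swap R1 and R2.
R1 ← R1 / (2).
R3 ← R3 − 3·R1.
R2 ← R2 / (-5).
R1 ← R1 + 1·R2.
R3 ← R3 − 6·R2.
R3 ← R3 / (22/5).
R1 ← R1 + 2/5·R3.
R2 ← R2 + 2/5·R3.
Reading off the reduced rows gives x_1 = 0, x_2 = -1, x_3 = -1.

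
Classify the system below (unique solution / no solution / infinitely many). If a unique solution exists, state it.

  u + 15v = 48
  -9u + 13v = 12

u = 3, v = 3

From equation 1: u = 48 − 15·v.
Substitute into equation 2 and solve: v = 3.
Then u = 3.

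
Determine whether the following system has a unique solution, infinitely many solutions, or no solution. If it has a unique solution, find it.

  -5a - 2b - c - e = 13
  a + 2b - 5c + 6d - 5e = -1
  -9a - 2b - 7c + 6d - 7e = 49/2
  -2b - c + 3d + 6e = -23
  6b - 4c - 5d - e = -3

Row-reduce:
R1 ← R1 / (-5).
R2 ← R2 − 1·R1.
R3 ← R3 + 9·R1.
R2 ← R2 / (8/5).
R1 ← R1 − 2/5·R2.
R3 ← R3 − 8/5·R2.
R4 ← R4 + 2·R2.
R5 ← R5 − 6·R2.
Swap R3 and R4.
R3 ← R3 / (-15/2).
R1 ← R1 − 3/2·R3.
R2 ← R2 + 13/4·R3.
R5 ← R5 − 31/2·R3.
Swap R4 and R5.
R4 ← R4 / (-29/5).
R1 ← R1 − 3/5·R4.
R2 ← R2 + 4/5·R4.
R3 ← R3 + 7/5·R4.
Row 5 reduces to 0 = -1/2, a contradiction. The system is inconsistent.

no solution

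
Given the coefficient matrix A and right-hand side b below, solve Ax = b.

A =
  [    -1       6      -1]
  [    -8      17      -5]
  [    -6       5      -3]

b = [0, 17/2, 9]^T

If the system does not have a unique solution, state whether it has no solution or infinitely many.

no solution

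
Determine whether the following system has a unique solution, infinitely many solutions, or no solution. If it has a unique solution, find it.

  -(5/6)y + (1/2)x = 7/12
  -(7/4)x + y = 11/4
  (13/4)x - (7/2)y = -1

x = -3, y = -5/2

Row-reduce the augmented matrix:
R1 ← R1 / (1/2).
R2 ← R2 + 7/4·R1.
R3 ← R3 − 13/4·R1.
R2 ← R2 / (-23/12).
R1 ← R1 + 5/3·R2.
R3 ← R3 − 23/12·R2.
R3 reduces to 0 = 0, so the extra equation is consistent.
Reading off the reduced rows gives x = -3, y = -5/2.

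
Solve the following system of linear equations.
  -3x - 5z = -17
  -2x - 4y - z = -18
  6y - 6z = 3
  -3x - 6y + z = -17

Row-reduce:
R1 ← R1 / (-3).
R2 ← R2 + 2·R1.
R4 ← R4 + 3·R1.
R2 ← R2 / (-4).
R3 ← R3 − 6·R2.
R4 ← R4 + 6·R2.
R3 ← R3 / (-5/2).
R1 ← R1 − 5/3·R3.
R2 ← R2 + 7/12·R3.
R4 ← R4 − 5/2·R3.
Row 4 reduces to 0 = 3, a contradiction. The system is inconsistent.

no solution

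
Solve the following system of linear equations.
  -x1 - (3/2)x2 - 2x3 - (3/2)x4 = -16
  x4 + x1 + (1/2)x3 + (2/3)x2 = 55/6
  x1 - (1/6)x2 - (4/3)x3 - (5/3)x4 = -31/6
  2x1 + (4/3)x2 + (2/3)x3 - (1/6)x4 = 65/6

infinitely many solutions

Row-reduce:
R1 ← R1 / (-1).
R2 ← R2 − 1·R1.
R3 ← R3 − 1·R1.
R4 ← R4 − 2·R1.
R2 ← R2 / (-5/6).
R1 ← R1 − 3/2·R2.
R3 ← R3 + 5/3·R2.
R4 ← R4 + 5/3·R2.
R3 ← R3 / (-1/3).
R1 ← R1 + 7/10·R3.
R2 ← R2 − 9/5·R3.
R4 ← R4 + 1/3·R3.
Rank is 3 with 4 unknowns, leaving x4 free.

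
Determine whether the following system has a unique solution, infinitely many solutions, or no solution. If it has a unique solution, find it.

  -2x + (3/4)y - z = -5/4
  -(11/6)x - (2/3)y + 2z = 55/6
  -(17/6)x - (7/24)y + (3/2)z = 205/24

infinitely many solutions

Row-reduce:
R1 ← R1 / (-2).
R2 ← R2 + 11/6·R1.
R3 ← R3 + 17/6·R1.
R2 ← R2 / (-65/48).
R1 ← R1 + 3/8·R2.
R3 ← R3 + 65/48·R2.
Rank is 2 with 3 unknowns, leaving z free.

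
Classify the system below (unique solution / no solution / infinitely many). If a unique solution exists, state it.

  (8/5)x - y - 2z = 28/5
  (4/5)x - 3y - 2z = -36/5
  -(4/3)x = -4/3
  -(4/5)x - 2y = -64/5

x = 1, y = 6, z = -5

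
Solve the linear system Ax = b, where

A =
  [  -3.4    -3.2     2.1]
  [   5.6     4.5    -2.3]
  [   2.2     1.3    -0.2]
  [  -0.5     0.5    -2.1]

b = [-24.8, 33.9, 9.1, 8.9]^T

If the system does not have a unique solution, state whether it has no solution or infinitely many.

Row-reduce the augmented matrix:
R1 ← R1 / (-17/5).
R2 ← R2 − 28/5·R1.
R3 ← R3 − 11/5·R1.
R4 ← R4 + 1/2·R1.
R2 ← R2 / (-131/170).
R1 ← R1 − 16/17·R2.
R3 ← R3 + 131/170·R2.
R4 ← R4 − 33/34·R2.
Swap R3 and R4.
R3 ← R3 / (-2487/2620).
R1 ← R1 − 209/262·R3.
R2 ← R2 + 197/131·R3.
R4 reduces to 0 = 0, so the extra equation is consistent.
Reading off the reduced rows gives x_1 = 2, x_2 = 3, x_3 = -4.

x_1 = 2, x_2 = 3, x_3 = -4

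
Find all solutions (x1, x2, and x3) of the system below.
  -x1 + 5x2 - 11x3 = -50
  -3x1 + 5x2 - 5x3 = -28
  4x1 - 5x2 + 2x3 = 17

infinitely many solutions

Row-reduce:
R1 ← R1 / (-1).
R2 ← R2 + 3·R1.
R3 ← R3 − 4·R1.
R2 ← R2 / (-10).
R1 ← R1 + 5·R2.
R3 ← R3 − 15·R2.
Rank is 2 with 3 unknowns, leaving x3 free.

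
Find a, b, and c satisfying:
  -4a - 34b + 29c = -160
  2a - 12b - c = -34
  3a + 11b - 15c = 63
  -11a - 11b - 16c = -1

Row-reduce the augmented matrix:
R1 ← R1 / (-4).
R2 ← R2 − 2·R1.
R3 ← R3 − 3·R1.
R4 ← R4 + 11·R1.
R2 ← R2 / (-29).
R1 ← R1 − 17/2·R2.
R3 ← R3 + 29/2·R2.
R4 ← R4 − 165/2·R2.
Swap R3 and R4.
R3 ← R3 / (-1663/29).
R1 ← R1 + 191/58·R3.
R2 ← R2 + 27/58·R3.
R4 reduces to 0 = 0, so the extra equation is consistent.
Reading off the reduced rows gives a = 0, b = 3, c = -2.

a = 0, b = 3, c = -2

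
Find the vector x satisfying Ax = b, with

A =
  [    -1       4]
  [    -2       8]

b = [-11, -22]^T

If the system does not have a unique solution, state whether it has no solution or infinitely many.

infinitely many solutions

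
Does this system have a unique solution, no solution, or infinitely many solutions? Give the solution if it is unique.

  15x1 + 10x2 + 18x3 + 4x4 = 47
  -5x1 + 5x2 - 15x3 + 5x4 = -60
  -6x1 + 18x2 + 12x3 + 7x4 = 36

infinitely many solutions

Row-reduce:
R1 ← R1 / (15).
R2 ← R2 + 5·R1.
R3 ← R3 + 6·R1.
R2 ← R2 / (25/3).
R1 ← R1 − 2/3·R2.
R3 ← R3 − 22·R2.
R3 ← R3 / (1074/25).
R1 ← R1 − 48/25·R3.
R2 ← R2 + 27/25·R3.
Rank is 3 with 4 unknowns, leaving x4 free.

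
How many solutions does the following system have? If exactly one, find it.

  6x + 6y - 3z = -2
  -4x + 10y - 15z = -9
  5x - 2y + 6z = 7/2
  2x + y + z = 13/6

Row-reduce the augmented matrix:
R1 ← R1 / (6).
R2 ← R2 + 4·R1.
R3 ← R3 − 5·R1.
R4 ← R4 − 2·R1.
R2 ← R2 / (14).
R1 ← R1 − 1·R2.
R3 ← R3 + 7·R2.
R4 ← R4 + 1·R2.
Swap R3 and R4.
R3 ← R3 / (11/14).
R1 ← R1 − 5/7·R3.
R2 ← R2 + 17/14·R3.
R4 reduces to 0 = 0, so the extra equation is consistent.
Reading off the reduced rows gives x = -3/2, y = 5/2, z = 8/3.

x = -3/2, y = 5/2, z = 8/3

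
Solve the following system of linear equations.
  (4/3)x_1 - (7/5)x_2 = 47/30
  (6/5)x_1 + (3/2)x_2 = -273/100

x_1 = -2/5, x_2 = -3/2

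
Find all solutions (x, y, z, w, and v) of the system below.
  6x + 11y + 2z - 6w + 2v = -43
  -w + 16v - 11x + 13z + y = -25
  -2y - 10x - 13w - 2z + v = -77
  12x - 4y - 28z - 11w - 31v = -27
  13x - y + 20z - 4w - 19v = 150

infinitely many solutions

Row-reduce:
R1 ← R1 / (6).
R2 ← R2 + 11·R1.
R3 ← R3 + 10·R1.
R4 ← R4 − 12·R1.
R5 ← R5 − 13·R1.
R2 ← R2 / (127/6).
R1 ← R1 − 11/6·R2.
R3 ← R3 − 49/3·R2.
R4 ← R4 + 26·R2.
R5 ← R5 + 149/6·R2.
R3 ← R3 / (-1464/127).
R1 ← R1 + 141/127·R3.
R2 ← R2 − 100/127·R3.
R4 ← R4 + 1464/127·R3.
R5 ← R5 − 4473/127·R3.
Swap R4 and R5.
R4 ← R4 / (-22965/488).
R1 ← R1 − 665/488·R4.
R2 ← R2 + 551/366·R4.
R3 ← R3 − 1745/1464·R4.
Rank is 4 with 5 unknowns, leaving v free.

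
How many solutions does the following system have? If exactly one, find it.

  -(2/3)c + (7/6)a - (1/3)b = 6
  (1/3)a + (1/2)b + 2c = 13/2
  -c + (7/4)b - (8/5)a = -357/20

Row-reduce the augmented matrix:
R1 ← R1 / (7/6).
R2 ← R2 − 1/3·R1.
R3 ← R3 + 8/5·R1.
R2 ← R2 / (25/42).
R1 ← R1 + 2/7·R2.
R3 ← R3 − 181/140·R2.
R3 ← R3 / (-834/125).
R1 ← R1 − 12/25·R3.
R2 ← R2 − 92/25·R3.
Reading off the reduced rows gives a = 6, b = -3, c = 3.

a = 6, b = -3, c = 3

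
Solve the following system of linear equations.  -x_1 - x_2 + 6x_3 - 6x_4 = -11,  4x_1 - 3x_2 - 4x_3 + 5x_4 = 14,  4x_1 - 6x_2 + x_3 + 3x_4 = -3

Row-reduce:
R1 ← R1 / (-1).
R2 ← R2 − 4·R1.
R3 ← R3 − 4·R1.
R2 ← R2 / (-7).
R1 ← R1 − 1·R2.
R3 ← R3 + 10·R2.
R3 ← R3 / (-25/7).
R1 ← R1 + 22/7·R3.
R2 ← R2 + 20/7·R3.
Rank is 3 with 4 unknowns, leaving x_4 free.

infinitely many solutions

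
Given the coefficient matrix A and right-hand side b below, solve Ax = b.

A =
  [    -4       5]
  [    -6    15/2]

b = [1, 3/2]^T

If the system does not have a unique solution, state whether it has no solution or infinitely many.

Row-reduce:
R1 ← R1 / (-4).
R2 ← R2 + 6·R1.
Rank is 1 with 2 unknowns, leaving x_2 free.

infinitely many solutions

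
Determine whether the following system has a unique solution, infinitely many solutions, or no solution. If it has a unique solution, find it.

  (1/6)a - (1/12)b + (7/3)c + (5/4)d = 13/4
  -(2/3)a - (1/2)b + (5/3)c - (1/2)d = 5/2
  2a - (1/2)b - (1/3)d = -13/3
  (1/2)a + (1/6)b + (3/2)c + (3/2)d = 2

Row-reduce:
R1 ← R1 / (1/6).
R2 ← R2 + 2/3·R1.
R3 ← R3 − 2·R1.
R4 ← R4 − 1/2·R1.
R2 ← R2 / (-5/6).
R1 ← R1 + 1/2·R2.
R3 ← R3 − 1/2·R2.
R4 ← R4 − 5/12·R2.
R3 ← R3 / (-107/5).
R1 ← R1 − 37/5·R3.
R2 ← R2 + 66/5·R3.
Rank is 3 with 4 unknowns, leaving d free.

infinitely many solutions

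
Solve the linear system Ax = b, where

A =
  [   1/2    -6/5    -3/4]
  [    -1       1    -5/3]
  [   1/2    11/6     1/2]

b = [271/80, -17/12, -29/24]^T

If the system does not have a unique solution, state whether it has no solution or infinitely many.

Row-reduce the augmented matrix:
R1 ← R1 / (1/2).
R2 ← R2 + 1·R1.
R3 ← R3 − 1/2·R1.
R2 ← R2 / (-7/5).
R1 ← R1 + 12/5·R2.
R3 ← R3 − 91/30·R2.
R3 ← R3 / (-101/18).
R1 ← R1 − 55/14·R3.
R2 ← R2 − 95/42·R3.
Reading off the reduced rows gives x_1 = 5/2, x_2 = -1, x_3 = -5/4.

x_1 = 5/2, x_2 = -1, x_3 = -5/4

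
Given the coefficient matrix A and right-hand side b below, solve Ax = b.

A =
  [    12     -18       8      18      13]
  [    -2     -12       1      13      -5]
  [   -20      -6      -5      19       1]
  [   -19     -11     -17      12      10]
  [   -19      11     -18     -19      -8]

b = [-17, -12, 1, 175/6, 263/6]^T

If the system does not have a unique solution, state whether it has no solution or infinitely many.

x_1 = -3/2, x_2 = -4/3, x_3 = 0, x_4 = -2, x_5 = 1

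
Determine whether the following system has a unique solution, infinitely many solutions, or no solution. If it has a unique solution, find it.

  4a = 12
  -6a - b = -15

a = 3, b = -3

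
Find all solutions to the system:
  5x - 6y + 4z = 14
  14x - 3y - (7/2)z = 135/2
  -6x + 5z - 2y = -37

no solution

Row-reduce:
R1 ← R1 / (5).
R2 ← R2 − 14·R1.
R3 ← R3 + 6·R1.
R2 ← R2 / (69/5).
R1 ← R1 + 6/5·R2.
R3 ← R3 + 46/5·R2.
Row 3 reduces to 0 = -4/3, a contradiction. The system is inconsistent.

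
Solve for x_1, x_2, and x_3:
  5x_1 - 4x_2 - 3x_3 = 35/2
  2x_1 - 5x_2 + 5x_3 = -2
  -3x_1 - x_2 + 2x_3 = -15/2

Row-reduce the augmented matrix:
R1 ← R1 / (5).
R2 ← R2 − 2·R1.
R3 ← R3 + 3·R1.
R2 ← R2 / (-17/5).
R1 ← R1 + 4/5·R2.
R3 ← R3 + 17/5·R2.
R3 ← R3 / (-6).
R1 ← R1 + 35/17·R3.
R2 ← R2 + 31/17·R3.
Reading off the reduced rows gives x_1 = 3/2, x_2 = -1, x_3 = -2.

x_1 = 3/2, x_2 = -1, x_3 = -2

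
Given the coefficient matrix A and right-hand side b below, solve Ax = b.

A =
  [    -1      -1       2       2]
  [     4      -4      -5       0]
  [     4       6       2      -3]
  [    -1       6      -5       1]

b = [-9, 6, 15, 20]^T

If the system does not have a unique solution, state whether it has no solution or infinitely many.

Row-reduce the augmented matrix:
R1 ← R1 / (-1).
R2 ← R2 − 4·R1.
R3 ← R3 − 4·R1.
R4 ← R4 + 1·R1.
R2 ← R2 / (-8).
R1 ← R1 − 1·R2.
R3 ← R3 − 2·R2.
R4 ← R4 − 7·R2.
R3 ← R3 / (43/4).
R1 ← R1 + 13/8·R3.
R2 ← R2 + 3/8·R3.
R4 ← R4 + 35/8·R3.
R4 ← R4 / (761/86).
R1 ← R1 − 5/86·R4.
R2 ← R2 + 65/86·R4.
R3 ← R3 − 28/43·R4.
Reading off the reduced rows gives x_1 = 1, x_2 = 2, x_3 = -2, x_4 = -1.

x_1 = 1, x_2 = 2, x_3 = -2, x_4 = -1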